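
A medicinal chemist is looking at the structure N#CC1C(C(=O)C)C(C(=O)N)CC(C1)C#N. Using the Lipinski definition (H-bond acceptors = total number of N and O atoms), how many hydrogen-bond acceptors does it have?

N atoms: 3; O atoms: 2.
Lipinski HBA = 3 + 2 = 5.

5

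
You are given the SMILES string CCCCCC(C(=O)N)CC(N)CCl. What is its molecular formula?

Walk through each heavy atom and fill implicit hydrogens from standard valence (C 4, N 3, O 2, S 2, halogen 1):
  atom 1: C, bond orders sum to 1 (valence 4) → 3 H
  atom 2: C, bond orders sum to 2 (valence 4) → 2 H
  atom 3: C, bond orders sum to 2 (valence 4) → 2 H
  atom 4: C, bond orders sum to 2 (valence 4) → 2 H
  atom 5: C, bond orders sum to 2 (valence 4) → 2 H
  atom 6: C, bond orders sum to 3 (valence 4) → 1 H
  atom 7: C, bond orders sum to 4 (valence 4) → 0 H
  atom 8: O, bond orders sum to 2 (valence 2) → 0 H
  atom 9: N, bond orders sum to 1 (valence 3) → 2 H
  atom 10: C, bond orders sum to 2 (valence 4) → 2 H
  atom 11: C, bond orders sum to 3 (valence 4) → 1 H
  atom 12: N, bond orders sum to 1 (valence 3) → 2 H
  atom 13: C, bond orders sum to 2 (valence 4) → 2 H
  atom 14: Cl (halogen, monovalent) → 0 H
Totals → C:10, H:21, Cl:1, N:2, O:1.

C10H21ClN2O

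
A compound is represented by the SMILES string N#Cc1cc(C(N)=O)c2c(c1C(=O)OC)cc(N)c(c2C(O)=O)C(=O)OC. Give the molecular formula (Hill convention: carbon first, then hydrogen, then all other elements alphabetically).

C17H13N3O7

Walk through each heavy atom and fill implicit hydrogens from standard valence (C 4, N 3, O 2, S 2, halogen 1); for lowercase aromatic atoms, an aromatic c carries 1 H when it has two neighbours and 0 H with three, and aromatic n carries 0 H:
  atom 1: N, bond orders sum to 3 (valence 3) → 0 H
  atom 2: C, bond orders sum to 4 (valence 4) → 0 H
  atom 3: aromatic c, 3 neighbours → 0 H
  atom 4: aromatic c, 2 neighbours → 1 H
  atom 5: aromatic c, 3 neighbours → 0 H
  atom 6: C, bond orders sum to 4 (valence 4) → 0 H
  atom 7: N, bond orders sum to 1 (valence 3) → 2 H
  atom 8: O, bond orders sum to 2 (valence 2) → 0 H
  atom 9: aromatic c, 3 neighbours → 0 H
  atom 10: aromatic c, 3 neighbours → 0 H
  atom 11: aromatic c, 3 neighbours → 0 H
  atom 12: C, bond orders sum to 4 (valence 4) → 0 H
  atom 13: O, bond orders sum to 2 (valence 2) → 0 H
  atom 14: O, bond orders sum to 2 (valence 2) → 0 H
  atom 15: C, bond orders sum to 1 (valence 4) → 3 H
  atom 16: aromatic c, 2 neighbours → 1 H
  atom 17: aromatic c, 3 neighbours → 0 H
  atom 18: N, bond orders sum to 1 (valence 3) → 2 H
  atom 19: aromatic c, 3 neighbours → 0 H
  atom 20: aromatic c, 3 neighbours → 0 H
  atom 21: C, bond orders sum to 4 (valence 4) → 0 H
  atom 22: O, bond orders sum to 1 (valence 2) → 1 H
  atom 23: O, bond orders sum to 2 (valence 2) → 0 H
  atom 24: C, bond orders sum to 4 (valence 4) → 0 H
  atom 25: O, bond orders sum to 2 (valence 2) → 0 H
  atom 26: O, bond orders sum to 2 (valence 2) → 0 H
  atom 27: C, bond orders sum to 1 (valence 4) → 3 H
Totals → C:17, H:13, N:3, O:7.
In Hill order: C17H13N3O7.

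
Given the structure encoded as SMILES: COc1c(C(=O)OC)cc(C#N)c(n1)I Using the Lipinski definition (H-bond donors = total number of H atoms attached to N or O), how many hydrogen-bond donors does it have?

Donors: find every N or O and count the H atoms it carries.
  atom 2 (O): bond orders sum to 2 → 0 H
  atom 6 (O): bond orders sum to 2 → 0 H
  atom 7 (O): bond orders sum to 2 → 0 H
  atom 12 (N): bond orders sum to 3 → 0 H
  atom 14 (N): bond orders sum to 3 → 0 H
Lipinski HBD = 0.

0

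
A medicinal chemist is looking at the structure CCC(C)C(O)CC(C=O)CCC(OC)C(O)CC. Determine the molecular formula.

Walk through each heavy atom and fill implicit hydrogens from standard valence (C 4, N 3, O 2, S 2, halogen 1):
  atom 1: C, bond orders sum to 1 (valence 4) → 3 H
  atom 2: C, bond orders sum to 2 (valence 4) → 2 H
  atom 3: C, bond orders sum to 3 (valence 4) → 1 H
  atom 4: C, bond orders sum to 1 (valence 4) → 3 H
  atom 5: C, bond orders sum to 3 (valence 4) → 1 H
  atom 6: O, bond orders sum to 1 (valence 2) → 1 H
  atom 7: C, bond orders sum to 2 (valence 4) → 2 H
  atom 8: C, bond orders sum to 3 (valence 4) → 1 H
  atom 9: C, bond orders sum to 3 (valence 4) → 1 H
  atom 10: O, bond orders sum to 2 (valence 2) → 0 H
  atom 11: C, bond orders sum to 2 (valence 4) → 2 H
  atom 12: C, bond orders sum to 2 (valence 4) → 2 H
  atom 13: C, bond orders sum to 3 (valence 4) → 1 H
  atom 14: O, bond orders sum to 2 (valence 2) → 0 H
  atom 15: C, bond orders sum to 1 (valence 4) → 3 H
  atom 16: C, bond orders sum to 3 (valence 4) → 1 H
  atom 17: O, bond orders sum to 1 (valence 2) → 1 H
  atom 18: C, bond orders sum to 2 (valence 4) → 2 H
  atom 19: C, bond orders sum to 1 (valence 4) → 3 H
Totals → C:15, H:30, O:4.

C15H30O4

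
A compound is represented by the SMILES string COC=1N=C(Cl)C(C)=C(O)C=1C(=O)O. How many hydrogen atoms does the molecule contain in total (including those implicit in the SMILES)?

8

Walk through each heavy atom and fill implicit hydrogens from standard valence (C 4, N 3, O 2, S 2, halogen 1):
  atom 1: C, bond orders sum to 1 (valence 4) → 3 H
  atom 2: O, bond orders sum to 2 (valence 2) → 0 H
  atom 3: C, bond orders sum to 4 (valence 4) → 0 H
  atom 4: N, bond orders sum to 3 (valence 3) → 0 H
  atom 5: C, bond orders sum to 4 (valence 4) → 0 H
  atom 6: Cl (halogen, monovalent) → 0 H
  atom 7: C, bond orders sum to 4 (valence 4) → 0 H
  atom 8: C, bond orders sum to 1 (valence 4) → 3 H
  atom 9: C, bond orders sum to 4 (valence 4) → 0 H
  atom 10: O, bond orders sum to 1 (valence 2) → 1 H
  atom 11: C, bond orders sum to 4 (valence 4) → 0 H
  atom 12: C, bond orders sum to 4 (valence 4) → 0 H
  atom 13: O, bond orders sum to 2 (valence 2) → 0 H
  atom 14: O, bond orders sum to 1 (valence 2) → 1 H
Total hydrogens: 8.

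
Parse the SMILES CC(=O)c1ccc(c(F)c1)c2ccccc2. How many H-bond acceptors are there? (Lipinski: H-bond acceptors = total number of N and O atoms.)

1

N atoms: 0; O atoms: 1.
Lipinski HBA = 0 + 1 = 1.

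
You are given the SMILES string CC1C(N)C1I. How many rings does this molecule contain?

In SMILES, each pair of matching ring-closure digits denotes one ring-closing bond; the number of such bonds equals the number of independent rings.
Ring-closure bonds here: 1.

1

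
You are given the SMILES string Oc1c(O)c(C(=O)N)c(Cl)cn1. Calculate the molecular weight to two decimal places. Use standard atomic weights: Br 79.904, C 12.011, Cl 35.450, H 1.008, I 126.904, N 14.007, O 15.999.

First, the molecular formula is C6H5ClN2O3 (counting implicit H from valence).
  C: 6 × 12.011 = 72.066
  Cl: 1 × 35.450 = 35.450
  H: 5 × 1.008 = 5.040
  N: 2 × 14.007 = 28.014
  O: 3 × 15.999 = 47.997
Sum: 6×12.011 + 1×35.450 + 5×1.008 + 2×14.007 + 3×15.999 = 188.567 → 188.57 g/mol.

188.57 g/mol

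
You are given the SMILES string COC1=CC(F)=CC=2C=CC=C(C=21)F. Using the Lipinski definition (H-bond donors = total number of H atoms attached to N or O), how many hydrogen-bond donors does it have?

0

Donors: find every N or O and count the H atoms it carries.
  atom 2 (O): bond orders sum to 2 → 0 H
Lipinski HBD = 0.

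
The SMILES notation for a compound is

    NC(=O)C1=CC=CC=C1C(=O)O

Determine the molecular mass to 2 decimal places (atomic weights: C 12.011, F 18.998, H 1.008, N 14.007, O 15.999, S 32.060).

165.15 g/mol

First, the molecular formula is C8H7NO3 (counting implicit H from valence).
  C: 8 × 12.011 = 96.088
  H: 7 × 1.008 = 7.056
  N: 1 × 14.007 = 14.007
  O: 3 × 15.999 = 47.997
Sum: 8×12.011 + 7×1.008 + 1×14.007 + 3×15.999 = 165.148 → 165.15 g/mol.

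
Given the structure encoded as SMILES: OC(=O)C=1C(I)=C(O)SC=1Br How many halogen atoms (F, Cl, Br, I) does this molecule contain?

2

Halogen atoms appear at heavy-atom positions 6, 11 (1×Br, 1×I).
Other groups present: 1 carboxylic acid, 1 hydroxyl.
Halogen count: 2.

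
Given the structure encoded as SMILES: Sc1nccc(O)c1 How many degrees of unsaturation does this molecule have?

4

Molecular formula: C5H5NOS.
DoU = (2C + 2 + N − H − X) / 2, where X is the halogen count and O/S are ignored.
    = (2·5 + 2 + 1 − 5 − 0) / 2 = 8 / 2 = 4.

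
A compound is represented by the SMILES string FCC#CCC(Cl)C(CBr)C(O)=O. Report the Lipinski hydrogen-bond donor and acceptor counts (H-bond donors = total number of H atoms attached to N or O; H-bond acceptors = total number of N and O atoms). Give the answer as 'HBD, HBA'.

1, 2

Donors: find every N or O and count the H atoms it carries.
  atom 12 (O): bond orders sum to 1 → 1 H
  atom 13 (O): bond orders sum to 2 → 0 H
Lipinski HBD = 1.
Acceptors: N atoms = 0, O atoms = 2 → HBA = 2.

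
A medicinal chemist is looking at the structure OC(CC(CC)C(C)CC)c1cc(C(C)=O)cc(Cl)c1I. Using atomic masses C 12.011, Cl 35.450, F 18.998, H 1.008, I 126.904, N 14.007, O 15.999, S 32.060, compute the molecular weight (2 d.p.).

First, the molecular formula is C17H24ClIO2 (counting implicit H from valence).
  C: 17 × 12.011 = 204.187
  Cl: 1 × 35.450 = 35.450
  H: 24 × 1.008 = 24.192
  I: 1 × 126.904 = 126.904
  O: 2 × 15.999 = 31.998
Sum: 17×12.011 + 1×35.450 + 24×1.008 + 1×126.904 + 2×15.999 = 422.731 → 422.73 g/mol.

422.73 g/mol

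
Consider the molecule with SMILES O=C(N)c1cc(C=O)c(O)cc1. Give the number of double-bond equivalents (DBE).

6

Molecular formula: C8H7NO3.
DoU = (2C + 2 + N − H − X) / 2, where X is the halogen count and O/S are ignored.
    = (2·8 + 2 + 1 − 7 − 0) / 2 = 12 / 2 = 6.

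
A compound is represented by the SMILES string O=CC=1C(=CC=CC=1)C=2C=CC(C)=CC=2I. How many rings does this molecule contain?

2

In SMILES, each pair of matching ring-closure digits denotes one ring-closing bond; the number of such bonds equals the number of independent rings.
Ring-closure bonds here: 2.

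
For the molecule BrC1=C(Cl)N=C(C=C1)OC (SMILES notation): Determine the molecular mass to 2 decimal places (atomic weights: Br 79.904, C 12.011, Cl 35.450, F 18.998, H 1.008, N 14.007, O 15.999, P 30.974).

222.47 g/mol

First, the molecular formula is C6H5BrClNO (counting implicit H from valence).
  Br: 1 × 79.904 = 79.904
  C: 6 × 12.011 = 72.066
  Cl: 1 × 35.450 = 35.450
  H: 5 × 1.008 = 5.040
  N: 1 × 14.007 = 14.007
  O: 1 × 15.999 = 15.999
Sum: 1×79.904 + 6×12.011 + 1×35.450 + 5×1.008 + 1×14.007 + 1×15.999 = 222.466 → 222.47 g/mol.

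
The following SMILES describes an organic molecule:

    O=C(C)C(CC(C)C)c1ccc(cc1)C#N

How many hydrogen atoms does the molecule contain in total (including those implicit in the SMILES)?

Walk through each heavy atom and fill implicit hydrogens from standard valence (C 4, N 3, O 2, S 2, halogen 1); for lowercase aromatic atoms, an aromatic c carries 1 H when it has two neighbours and 0 H with three, and aromatic n carries 0 H:
  atom 1: O, bond orders sum to 2 (valence 2) → 0 H
  atom 2: C, bond orders sum to 4 (valence 4) → 0 H
  atom 3: C, bond orders sum to 1 (valence 4) → 3 H
  atom 4: C, bond orders sum to 3 (valence 4) → 1 H
  atom 5: C, bond orders sum to 2 (valence 4) → 2 H
  atom 6: C, bond orders sum to 3 (valence 4) → 1 H
  atom 7: C, bond orders sum to 1 (valence 4) → 3 H
  atom 8: C, bond orders sum to 1 (valence 4) → 3 H
  atom 9: aromatic c, 3 neighbours → 0 H
  atom 10: aromatic c, 2 neighbours → 1 H
  atom 11: aromatic c, 2 neighbours → 1 H
  atom 12: aromatic c, 3 neighbours → 0 H
  atom 13: aromatic c, 2 neighbours → 1 H
  atom 14: aromatic c, 2 neighbours → 1 H
  atom 15: C, bond orders sum to 4 (valence 4) → 0 H
  atom 16: N, bond orders sum to 3 (valence 3) → 0 H
Total hydrogens: 17.

17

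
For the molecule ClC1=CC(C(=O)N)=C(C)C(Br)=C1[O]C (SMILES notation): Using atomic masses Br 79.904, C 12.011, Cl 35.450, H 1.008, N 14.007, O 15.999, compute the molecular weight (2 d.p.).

First, the molecular formula is C9H9BrClNO2 (counting implicit H from valence).
  Br: 1 × 79.904 = 79.904
  C: 9 × 12.011 = 108.099
  Cl: 1 × 35.450 = 35.450
  H: 9 × 1.008 = 9.072
  N: 1 × 14.007 = 14.007
  O: 2 × 15.999 = 31.998
Sum: 1×79.904 + 9×12.011 + 1×35.450 + 9×1.008 + 1×14.007 + 2×15.999 = 278.530 → 278.53 g/mol.

278.53 g/mol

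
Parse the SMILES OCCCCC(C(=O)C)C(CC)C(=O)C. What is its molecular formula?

C12H22O3

Walk through each heavy atom and fill implicit hydrogens from standard valence (C 4, N 3, O 2, S 2, halogen 1):
  atom 1: O, bond orders sum to 1 (valence 2) → 1 H
  atom 2: C, bond orders sum to 2 (valence 4) → 2 H
  atom 3: C, bond orders sum to 2 (valence 4) → 2 H
  atom 4: C, bond orders sum to 2 (valence 4) → 2 H
  atom 5: C, bond orders sum to 2 (valence 4) → 2 H
  atom 6: C, bond orders sum to 3 (valence 4) → 1 H
  atom 7: C, bond orders sum to 4 (valence 4) → 0 H
  atom 8: O, bond orders sum to 2 (valence 2) → 0 H
  atom 9: C, bond orders sum to 1 (valence 4) → 3 H
  atom 10: C, bond orders sum to 3 (valence 4) → 1 H
  atom 11: C, bond orders sum to 2 (valence 4) → 2 H
  atom 12: C, bond orders sum to 1 (valence 4) → 3 H
  atom 13: C, bond orders sum to 4 (valence 4) → 0 H
  atom 14: O, bond orders sum to 2 (valence 2) → 0 H
  atom 15: C, bond orders sum to 1 (valence 4) → 3 H
Totals → C:12, H:22, O:3.
In Hill order: C12H22O3.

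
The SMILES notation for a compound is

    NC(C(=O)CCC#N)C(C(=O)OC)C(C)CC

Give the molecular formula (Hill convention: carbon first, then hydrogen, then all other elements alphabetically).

C12H20N2O3

Walk through each heavy atom and fill implicit hydrogens from standard valence (C 4, N 3, O 2, S 2, halogen 1):
  atom 1: N, bond orders sum to 1 (valence 3) → 2 H
  atom 2: C, bond orders sum to 3 (valence 4) → 1 H
  atom 3: C, bond orders sum to 4 (valence 4) → 0 H
  atom 4: O, bond orders sum to 2 (valence 2) → 0 H
  atom 5: C, bond orders sum to 2 (valence 4) → 2 H
  atom 6: C, bond orders sum to 2 (valence 4) → 2 H
  atom 7: C, bond orders sum to 4 (valence 4) → 0 H
  atom 8: N, bond orders sum to 3 (valence 3) → 0 H
  atom 9: C, bond orders sum to 3 (valence 4) → 1 H
  atom 10: C, bond orders sum to 4 (valence 4) → 0 H
  atom 11: O, bond orders sum to 2 (valence 2) → 0 H
  atom 12: O, bond orders sum to 2 (valence 2) → 0 H
  atom 13: C, bond orders sum to 1 (valence 4) → 3 H
  atom 14: C, bond orders sum to 3 (valence 4) → 1 H
  atom 15: C, bond orders sum to 1 (valence 4) → 3 H
  atom 16: C, bond orders sum to 2 (valence 4) → 2 H
  atom 17: C, bond orders sum to 1 (valence 4) → 3 H
Totals → C:12, H:20, N:2, O:3.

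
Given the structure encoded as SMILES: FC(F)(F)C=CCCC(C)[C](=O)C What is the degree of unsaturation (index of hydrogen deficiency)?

2

Degree of unsaturation = (number of rings) + (number of π bonds).
Ring closures in the SMILES: 0.
π bonds: 2 double bonds (each 1 DoU) → 2 DoU from unsaturation.
Total DoU = 0 + 2 = 2.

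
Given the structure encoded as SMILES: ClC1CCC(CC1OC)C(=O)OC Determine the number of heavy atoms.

13

Every atom symbol written in the SMILES (organic subset) is one heavy atom; implicit H are not written.
Heavy atoms by element → C:9, Cl:1, O:3.
Total: 13.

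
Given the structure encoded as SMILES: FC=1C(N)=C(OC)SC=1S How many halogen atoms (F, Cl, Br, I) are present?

Halogen atoms appear at heavy-atom position 1 (1×F).
Other groups present: 1 ether, 1 primary amine, 1 thiol.
Halogen count: 1.

1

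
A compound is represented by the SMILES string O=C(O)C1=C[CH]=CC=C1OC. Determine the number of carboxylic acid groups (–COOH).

The carboxylic acid motif appears at heavy-atom position 2 in the SMILES.
Other groups present: 1 ether.
Carboxylic acid count: 1.

1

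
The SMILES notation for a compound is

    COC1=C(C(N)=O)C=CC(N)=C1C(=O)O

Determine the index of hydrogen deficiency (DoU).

6

Degree of unsaturation = (number of rings) + (number of π bonds).
Ring closures in the SMILES: 1.
π bonds: 5 double bonds (each 1 DoU) → 5 DoU from unsaturation.
Total DoU = 1 + 5 = 6.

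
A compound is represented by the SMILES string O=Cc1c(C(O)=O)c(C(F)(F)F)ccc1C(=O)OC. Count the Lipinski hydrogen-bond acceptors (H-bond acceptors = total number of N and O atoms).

N atoms: 0; O atoms: 5.
Lipinski HBA = 0 + 5 = 5.

5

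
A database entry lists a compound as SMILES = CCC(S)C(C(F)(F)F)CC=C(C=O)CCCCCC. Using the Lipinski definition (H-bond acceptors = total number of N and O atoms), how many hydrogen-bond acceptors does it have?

1

N atoms: 0; O atoms: 1.
Lipinski HBA = 0 + 1 = 1.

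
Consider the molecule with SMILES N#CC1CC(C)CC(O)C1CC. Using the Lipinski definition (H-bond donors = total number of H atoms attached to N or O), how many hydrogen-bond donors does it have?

1

Donors: find every N or O and count the H atoms it carries.
  atom 1 (N): bond orders sum to 3 → 0 H
  atom 9 (O): bond orders sum to 1 → 1 H
Lipinski HBD = 1.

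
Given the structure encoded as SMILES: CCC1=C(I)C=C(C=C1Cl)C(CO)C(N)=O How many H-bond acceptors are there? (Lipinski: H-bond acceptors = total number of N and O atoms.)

3

N atoms: 1; O atoms: 2.
Lipinski HBA = 1 + 2 = 3.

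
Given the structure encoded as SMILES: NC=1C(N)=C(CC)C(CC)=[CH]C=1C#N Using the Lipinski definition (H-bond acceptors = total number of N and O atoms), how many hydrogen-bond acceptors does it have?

3

N atoms: 3; O atoms: 0.
Lipinski HBA = 3 + 0 = 3.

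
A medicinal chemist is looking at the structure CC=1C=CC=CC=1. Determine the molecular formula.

C7H8

Walk through each heavy atom and fill implicit hydrogens from standard valence (C 4, N 3, O 2, S 2, halogen 1):
  atom 1: C, bond orders sum to 1 (valence 4) → 3 H
  atom 2: C, bond orders sum to 4 (valence 4) → 0 H
  atom 3: C, bond orders sum to 3 (valence 4) → 1 H
  atom 4: C, bond orders sum to 3 (valence 4) → 1 H
  atom 5: C, bond orders sum to 3 (valence 4) → 1 H
  atom 6: C, bond orders sum to 3 (valence 4) → 1 H
  atom 7: C, bond orders sum to 3 (valence 4) → 1 H
Totals → C:7, H:8.
In Hill order: C7H8.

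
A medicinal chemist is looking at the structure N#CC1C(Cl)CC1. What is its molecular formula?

C5H6ClN

Walk through each heavy atom and fill implicit hydrogens from standard valence (C 4, N 3, O 2, S 2, halogen 1):
  atom 1: N, bond orders sum to 3 (valence 3) → 0 H
  atom 2: C, bond orders sum to 4 (valence 4) → 0 H
  atom 3: C, bond orders sum to 3 (valence 4) → 1 H
  atom 4: C, bond orders sum to 3 (valence 4) → 1 H
  atom 5: Cl (halogen, monovalent) → 0 H
  atom 6: C, bond orders sum to 2 (valence 4) → 2 H
  atom 7: C, bond orders sum to 2 (valence 4) → 2 H
Totals → C:5, H:6, Cl:1, N:1.
In Hill order: C5H6ClN.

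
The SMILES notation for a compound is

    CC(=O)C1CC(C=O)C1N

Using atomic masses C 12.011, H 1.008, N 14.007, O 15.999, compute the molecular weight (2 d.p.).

First, the molecular formula is C7H11NO2 (counting implicit H from valence).
  C: 7 × 12.011 = 84.077
  H: 11 × 1.008 = 11.088
  N: 1 × 14.007 = 14.007
  O: 2 × 15.999 = 31.998
Sum: 7×12.011 + 11×1.008 + 1×14.007 + 2×15.999 = 141.170 → 141.17 g/mol.

141.17 g/mol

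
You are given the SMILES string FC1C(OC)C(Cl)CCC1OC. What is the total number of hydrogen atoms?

14

Walk through each heavy atom and fill implicit hydrogens from standard valence (C 4, N 3, O 2, S 2, halogen 1):
  atom 1: F (halogen, monovalent) → 0 H
  atom 2: C, bond orders sum to 3 (valence 4) → 1 H
  atom 3: C, bond orders sum to 3 (valence 4) → 1 H
  atom 4: O, bond orders sum to 2 (valence 2) → 0 H
  atom 5: C, bond orders sum to 1 (valence 4) → 3 H
  atom 6: C, bond orders sum to 3 (valence 4) → 1 H
  atom 7: Cl (halogen, monovalent) → 0 H
  atom 8: C, bond orders sum to 2 (valence 4) → 2 H
  atom 9: C, bond orders sum to 2 (valence 4) → 2 H
  atom 10: C, bond orders sum to 3 (valence 4) → 1 H
  atom 11: O, bond orders sum to 2 (valence 2) → 0 H
  atom 12: C, bond orders sum to 1 (valence 4) → 3 H
Total hydrogens: 14.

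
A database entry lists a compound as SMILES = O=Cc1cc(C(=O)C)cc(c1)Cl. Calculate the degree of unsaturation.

6

Molecular formula: C9H7ClO2.
DoU = (2C + 2 + N − H − X) / 2, where X is the halogen count and O/S are ignored.
    = (2·9 + 2 + 0 − 7 − 1) / 2 = 12 / 2 = 6.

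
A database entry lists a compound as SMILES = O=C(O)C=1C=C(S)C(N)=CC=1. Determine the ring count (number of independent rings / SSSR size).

In SMILES, each pair of matching ring-closure digits denotes one ring-closing bond; the number of such bonds equals the number of independent rings.
Ring-closure bonds here: 1.

1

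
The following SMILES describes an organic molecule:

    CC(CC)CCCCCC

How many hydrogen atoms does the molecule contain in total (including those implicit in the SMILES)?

Walk through each heavy atom and fill implicit hydrogens from standard valence (C 4, N 3, O 2, S 2, halogen 1):
  atom 1: C, bond orders sum to 1 (valence 4) → 3 H
  atom 2: C, bond orders sum to 3 (valence 4) → 1 H
  atom 3: C, bond orders sum to 2 (valence 4) → 2 H
  atom 4: C, bond orders sum to 1 (valence 4) → 3 H
  atom 5: C, bond orders sum to 2 (valence 4) → 2 H
  atom 6: C, bond orders sum to 2 (valence 4) → 2 H
  atom 7: C, bond orders sum to 2 (valence 4) → 2 H
  atom 8: C, bond orders sum to 2 (valence 4) → 2 H
  atom 9: C, bond orders sum to 2 (valence 4) → 2 H
  atom 10: C, bond orders sum to 1 (valence 4) → 3 H
Total hydrogens: 22.

22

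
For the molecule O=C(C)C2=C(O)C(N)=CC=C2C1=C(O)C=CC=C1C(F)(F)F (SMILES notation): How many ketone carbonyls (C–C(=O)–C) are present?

The ketone motif appears at heavy-atom position 2 in the SMILES.
Other groups present: 2 hydroxyl, 1 primary amine.
Ketone count: 1.

1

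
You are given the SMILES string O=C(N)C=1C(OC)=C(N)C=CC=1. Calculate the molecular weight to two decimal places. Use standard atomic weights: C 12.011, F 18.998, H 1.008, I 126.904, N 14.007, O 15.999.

First, the molecular formula is C8H10N2O2 (counting implicit H from valence).
  C: 8 × 12.011 = 96.088
  H: 10 × 1.008 = 10.080
  N: 2 × 14.007 = 28.014
  O: 2 × 15.999 = 31.998
Sum: 8×12.011 + 10×1.008 + 2×14.007 + 2×15.999 = 166.180 → 166.18 g/mol.

166.18 g/mol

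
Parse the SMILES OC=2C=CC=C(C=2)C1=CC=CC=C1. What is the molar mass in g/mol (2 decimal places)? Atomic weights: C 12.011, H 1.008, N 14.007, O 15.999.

170.21 g/mol

First, the molecular formula is C12H10O (counting implicit H from valence).
  C: 12 × 12.011 = 144.132
  H: 10 × 1.008 = 10.080
  O: 1 × 15.999 = 15.999
Sum: 12×12.011 + 10×1.008 + 1×15.999 = 170.211 → 170.21 g/mol.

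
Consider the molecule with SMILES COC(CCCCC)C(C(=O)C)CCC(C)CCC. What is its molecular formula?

Walk through each heavy atom and fill implicit hydrogens from standard valence (C 4, N 3, O 2, S 2, halogen 1):
  atom 1: C, bond orders sum to 1 (valence 4) → 3 H
  atom 2: O, bond orders sum to 2 (valence 2) → 0 H
  atom 3: C, bond orders sum to 3 (valence 4) → 1 H
  atom 4: C, bond orders sum to 2 (valence 4) → 2 H
  atom 5: C, bond orders sum to 2 (valence 4) → 2 H
  atom 6: C, bond orders sum to 2 (valence 4) → 2 H
  atom 7: C, bond orders sum to 2 (valence 4) → 2 H
  atom 8: C, bond orders sum to 1 (valence 4) → 3 H
  atom 9: C, bond orders sum to 3 (valence 4) → 1 H
  atom 10: C, bond orders sum to 4 (valence 4) → 0 H
  atom 11: O, bond orders sum to 2 (valence 2) → 0 H
  atom 12: C, bond orders sum to 1 (valence 4) → 3 H
  atom 13: C, bond orders sum to 2 (valence 4) → 2 H
  atom 14: C, bond orders sum to 2 (valence 4) → 2 H
  atom 15: C, bond orders sum to 3 (valence 4) → 1 H
  atom 16: C, bond orders sum to 1 (valence 4) → 3 H
  atom 17: C, bond orders sum to 2 (valence 4) → 2 H
  atom 18: C, bond orders sum to 2 (valence 4) → 2 H
  atom 19: C, bond orders sum to 1 (valence 4) → 3 H
Totals → C:17, H:34, O:2.

C17H34O2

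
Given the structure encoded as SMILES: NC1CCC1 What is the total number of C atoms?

Count every carbon token in the SMILES (each C, including those in ring-closure positions and inside branches).
Carbon count: 4.

4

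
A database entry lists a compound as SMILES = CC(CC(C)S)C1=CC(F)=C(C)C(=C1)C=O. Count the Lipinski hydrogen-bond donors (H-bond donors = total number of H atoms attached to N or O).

Donors: find every N or O and count the H atoms it carries.
  atom 16 (O): bond orders sum to 2 → 0 H
Lipinski HBD = 0.

0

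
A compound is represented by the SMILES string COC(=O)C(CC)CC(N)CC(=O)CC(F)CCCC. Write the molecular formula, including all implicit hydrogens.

Walk through each heavy atom and fill implicit hydrogens from standard valence (C 4, N 3, O 2, S 2, halogen 1):
  atom 1: C, bond orders sum to 1 (valence 4) → 3 H
  atom 2: O, bond orders sum to 2 (valence 2) → 0 H
  atom 3: C, bond orders sum to 4 (valence 4) → 0 H
  atom 4: O, bond orders sum to 2 (valence 2) → 0 H
  atom 5: C, bond orders sum to 3 (valence 4) → 1 H
  atom 6: C, bond orders sum to 2 (valence 4) → 2 H
  atom 7: C, bond orders sum to 1 (valence 4) → 3 H
  atom 8: C, bond orders sum to 2 (valence 4) → 2 H
  atom 9: C, bond orders sum to 3 (valence 4) → 1 H
  atom 10: N, bond orders sum to 1 (valence 3) → 2 H
  atom 11: C, bond orders sum to 2 (valence 4) → 2 H
  atom 12: C, bond orders sum to 4 (valence 4) → 0 H
  atom 13: O, bond orders sum to 2 (valence 2) → 0 H
  atom 14: C, bond orders sum to 2 (valence 4) → 2 H
  atom 15: C, bond orders sum to 3 (valence 4) → 1 H
  atom 16: F (halogen, monovalent) → 0 H
  atom 17: C, bond orders sum to 2 (valence 4) → 2 H
  atom 18: C, bond orders sum to 2 (valence 4) → 2 H
  atom 19: C, bond orders sum to 2 (valence 4) → 2 H
  atom 20: C, bond orders sum to 1 (valence 4) → 3 H
Totals → C:15, H:28, F:1, N:1, O:3.
In Hill order: C15H28FNO3.

C15H28FNO3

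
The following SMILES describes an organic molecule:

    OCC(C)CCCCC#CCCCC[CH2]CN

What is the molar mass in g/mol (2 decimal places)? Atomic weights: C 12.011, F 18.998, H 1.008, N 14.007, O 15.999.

239.40 g/mol

First, the molecular formula is C15H29NO (counting implicit H from valence).
  C: 15 × 12.011 = 180.165
  H: 29 × 1.008 = 29.232
  N: 1 × 14.007 = 14.007
  O: 1 × 15.999 = 15.999
Sum: 15×12.011 + 29×1.008 + 1×14.007 + 1×15.999 = 239.403 → 239.40 g/mol.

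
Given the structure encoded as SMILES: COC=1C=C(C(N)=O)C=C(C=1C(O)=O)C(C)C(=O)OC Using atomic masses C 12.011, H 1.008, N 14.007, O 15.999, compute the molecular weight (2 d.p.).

281.26 g/mol

First, the molecular formula is C13H15NO6 (counting implicit H from valence).
  C: 13 × 12.011 = 156.143
  H: 15 × 1.008 = 15.120
  N: 1 × 14.007 = 14.007
  O: 6 × 15.999 = 95.994
Sum: 13×12.011 + 15×1.008 + 1×14.007 + 6×15.999 = 281.264 → 281.26 g/mol.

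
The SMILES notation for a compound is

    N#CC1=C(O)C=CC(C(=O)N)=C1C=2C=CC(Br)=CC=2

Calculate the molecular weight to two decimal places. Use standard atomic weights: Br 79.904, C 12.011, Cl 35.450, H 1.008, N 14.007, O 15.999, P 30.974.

317.14 g/mol

First, the molecular formula is C14H9BrN2O2 (counting implicit H from valence).
  Br: 1 × 79.904 = 79.904
  C: 14 × 12.011 = 168.154
  H: 9 × 1.008 = 9.072
  N: 2 × 14.007 = 28.014
  O: 2 × 15.999 = 31.998
Sum: 1×79.904 + 14×12.011 + 9×1.008 + 2×14.007 + 2×15.999 = 317.142 → 317.14 g/mol.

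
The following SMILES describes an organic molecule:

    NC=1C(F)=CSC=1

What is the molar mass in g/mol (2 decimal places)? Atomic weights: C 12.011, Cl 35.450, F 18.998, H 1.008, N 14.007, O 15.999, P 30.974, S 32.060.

117.14 g/mol

First, the molecular formula is C4H4FNS (counting implicit H from valence).
  C: 4 × 12.011 = 48.044
  F: 1 × 18.998 = 18.998
  H: 4 × 1.008 = 4.032
  N: 1 × 14.007 = 14.007
  S: 1 × 32.060 = 32.060
Sum: 4×12.011 + 1×18.998 + 4×1.008 + 1×14.007 + 1×32.060 = 117.141 → 117.14 g/mol.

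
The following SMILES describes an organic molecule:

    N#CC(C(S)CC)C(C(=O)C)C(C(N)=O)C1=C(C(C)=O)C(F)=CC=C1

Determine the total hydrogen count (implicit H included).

Walk through each heavy atom and fill implicit hydrogens from standard valence (C 4, N 3, O 2, S 2, halogen 1):
  atom 1: N, bond orders sum to 3 (valence 3) → 0 H
  atom 2: C, bond orders sum to 4 (valence 4) → 0 H
  atom 3: C, bond orders sum to 3 (valence 4) → 1 H
  atom 4: C, bond orders sum to 3 (valence 4) → 1 H
  atom 5: S, bond orders sum to 1 (valence 2) → 1 H
  atom 6: C, bond orders sum to 2 (valence 4) → 2 H
  atom 7: C, bond orders sum to 1 (valence 4) → 3 H
  atom 8: C, bond orders sum to 3 (valence 4) → 1 H
  atom 9: C, bond orders sum to 4 (valence 4) → 0 H
  atom 10: O, bond orders sum to 2 (valence 2) → 0 H
  atom 11: C, bond orders sum to 1 (valence 4) → 3 H
  atom 12: C, bond orders sum to 3 (valence 4) → 1 H
  atom 13: C, bond orders sum to 4 (valence 4) → 0 H
  atom 14: N, bond orders sum to 1 (valence 3) → 2 H
  atom 15: O, bond orders sum to 2 (valence 2) → 0 H
  atom 16: C, bond orders sum to 4 (valence 4) → 0 H
  atom 17: C, bond orders sum to 4 (valence 4) → 0 H
  atom 18: C, bond orders sum to 4 (valence 4) → 0 H
  atom 19: C, bond orders sum to 1 (valence 4) → 3 H
  atom 20: O, bond orders sum to 2 (valence 2) → 0 H
  atom 21: C, bond orders sum to 4 (valence 4) → 0 H
  atom 22: F (halogen, monovalent) → 0 H
  atom 23: C, bond orders sum to 3 (valence 4) → 1 H
  atom 24: C, bond orders sum to 3 (valence 4) → 1 H
  atom 25: C, bond orders sum to 3 (valence 4) → 1 H
Total hydrogens: 21.

21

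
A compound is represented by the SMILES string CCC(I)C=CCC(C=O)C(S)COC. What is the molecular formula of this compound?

C11H19IO2S

Walk through each heavy atom and fill implicit hydrogens from standard valence (C 4, N 3, O 2, S 2, halogen 1):
  atom 1: C, bond orders sum to 1 (valence 4) → 3 H
  atom 2: C, bond orders sum to 2 (valence 4) → 2 H
  atom 3: C, bond orders sum to 3 (valence 4) → 1 H
  atom 4: I (halogen, monovalent) → 0 H
  atom 5: C, bond orders sum to 3 (valence 4) → 1 H
  atom 6: C, bond orders sum to 3 (valence 4) → 1 H
  atom 7: C, bond orders sum to 2 (valence 4) → 2 H
  atom 8: C, bond orders sum to 3 (valence 4) → 1 H
  atom 9: C, bond orders sum to 3 (valence 4) → 1 H
  atom 10: O, bond orders sum to 2 (valence 2) → 0 H
  atom 11: C, bond orders sum to 3 (valence 4) → 1 H
  atom 12: S, bond orders sum to 1 (valence 2) → 1 H
  atom 13: C, bond orders sum to 2 (valence 4) → 2 H
  atom 14: O, bond orders sum to 2 (valence 2) → 0 H
  atom 15: C, bond orders sum to 1 (valence 4) → 3 H
Totals → C:11, H:19, I:1, O:2, S:1.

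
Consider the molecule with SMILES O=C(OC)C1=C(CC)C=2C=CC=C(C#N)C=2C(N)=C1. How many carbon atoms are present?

Count every carbon token in the SMILES (each C, including those in ring-closure positions and inside branches).
Carbon count: 15.

15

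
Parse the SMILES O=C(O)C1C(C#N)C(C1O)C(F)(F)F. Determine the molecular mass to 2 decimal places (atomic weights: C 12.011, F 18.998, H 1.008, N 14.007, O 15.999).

209.12 g/mol

First, the molecular formula is C7H6F3NO3 (counting implicit H from valence).
  C: 7 × 12.011 = 84.077
  F: 3 × 18.998 = 56.994
  H: 6 × 1.008 = 6.048
  N: 1 × 14.007 = 14.007
  O: 3 × 15.999 = 47.997
Sum: 7×12.011 + 3×18.998 + 6×1.008 + 1×14.007 + 3×15.999 = 209.123 → 209.12 g/mol.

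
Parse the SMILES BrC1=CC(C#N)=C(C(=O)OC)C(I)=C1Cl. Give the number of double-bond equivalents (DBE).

Degree of unsaturation = (number of rings) + (number of π bonds).
Ring closures in the SMILES: 1.
π bonds: 4 double bonds (each 1 DoU), 1 triple bond (each 2 DoU) → 6 DoU from unsaturation.
Total DoU = 1 + 6 = 7.

7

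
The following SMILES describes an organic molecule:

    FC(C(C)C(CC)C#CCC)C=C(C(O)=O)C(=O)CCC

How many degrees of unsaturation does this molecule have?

5

Degree of unsaturation = (number of rings) + (number of π bonds).
Ring closures in the SMILES: 0.
π bonds: 3 double bonds (each 1 DoU), 1 triple bond (each 2 DoU) → 5 DoU from unsaturation.
Total DoU = 0 + 5 = 5.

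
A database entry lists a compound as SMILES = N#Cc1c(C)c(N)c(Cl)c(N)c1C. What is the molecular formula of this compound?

C9H10ClN3

Walk through each heavy atom and fill implicit hydrogens from standard valence (C 4, N 3, O 2, S 2, halogen 1); for lowercase aromatic atoms, an aromatic c carries 1 H when it has two neighbours and 0 H with three, and aromatic n carries 0 H:
  atom 1: N, bond orders sum to 3 (valence 3) → 0 H
  atom 2: C, bond orders sum to 4 (valence 4) → 0 H
  atom 3: aromatic c, 3 neighbours → 0 H
  atom 4: aromatic c, 3 neighbours → 0 H
  atom 5: C, bond orders sum to 1 (valence 4) → 3 H
  atom 6: aromatic c, 3 neighbours → 0 H
  atom 7: N, bond orders sum to 1 (valence 3) → 2 H
  atom 8: aromatic c, 3 neighbours → 0 H
  atom 9: Cl (halogen, monovalent) → 0 H
  atom 10: aromatic c, 3 neighbours → 0 H
  atom 11: N, bond orders sum to 1 (valence 3) → 2 H
  atom 12: aromatic c, 3 neighbours → 0 H
  atom 13: C, bond orders sum to 1 (valence 4) → 3 H
Totals → C:9, H:10, Cl:1, N:3.
In Hill order: C9H10ClN3.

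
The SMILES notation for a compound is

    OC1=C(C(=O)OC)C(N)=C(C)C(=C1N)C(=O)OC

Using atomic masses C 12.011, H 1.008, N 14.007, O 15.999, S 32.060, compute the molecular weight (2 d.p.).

254.24 g/mol

First, the molecular formula is C11H14N2O5 (counting implicit H from valence).
  C: 11 × 12.011 = 132.121
  H: 14 × 1.008 = 14.112
  N: 2 × 14.007 = 28.014
  O: 5 × 15.999 = 79.995
Sum: 11×12.011 + 14×1.008 + 2×14.007 + 5×15.999 = 254.242 → 254.24 g/mol.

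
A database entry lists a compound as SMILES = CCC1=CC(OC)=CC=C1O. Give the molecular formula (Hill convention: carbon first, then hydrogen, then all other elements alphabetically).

Walk through each heavy atom and fill implicit hydrogens from standard valence (C 4, N 3, O 2, S 2, halogen 1):
  atom 1: C, bond orders sum to 1 (valence 4) → 3 H
  atom 2: C, bond orders sum to 2 (valence 4) → 2 H
  atom 3: C, bond orders sum to 4 (valence 4) → 0 H
  atom 4: C, bond orders sum to 3 (valence 4) → 1 H
  atom 5: C, bond orders sum to 4 (valence 4) → 0 H
  atom 6: O, bond orders sum to 2 (valence 2) → 0 H
  atom 7: C, bond orders sum to 1 (valence 4) → 3 H
  atom 8: C, bond orders sum to 3 (valence 4) → 1 H
  atom 9: C, bond orders sum to 3 (valence 4) → 1 H
  atom 10: C, bond orders sum to 4 (valence 4) → 0 H
  atom 11: O, bond orders sum to 1 (valence 2) → 1 H
Totals → C:9, H:12, O:2.

C9H12O2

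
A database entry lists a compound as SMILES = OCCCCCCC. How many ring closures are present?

In SMILES, each pair of matching ring-closure digits denotes one ring-closing bond; the number of such bonds equals the number of independent rings.
Ring-closure bonds here: 0.

0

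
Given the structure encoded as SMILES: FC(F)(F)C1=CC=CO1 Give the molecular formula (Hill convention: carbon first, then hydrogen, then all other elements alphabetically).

C5H3F3O

Walk through each heavy atom and fill implicit hydrogens from standard valence (C 4, N 3, O 2, S 2, halogen 1):
  atom 1: F (halogen, monovalent) → 0 H
  atom 2: C, bond orders sum to 4 (valence 4) → 0 H
  atom 3: F (halogen, monovalent) → 0 H
  atom 4: F (halogen, monovalent) → 0 H
  atom 5: C, bond orders sum to 4 (valence 4) → 0 H
  atom 6: C, bond orders sum to 3 (valence 4) → 1 H
  atom 7: C, bond orders sum to 3 (valence 4) → 1 H
  atom 8: C, bond orders sum to 3 (valence 4) → 1 H
  atom 9: O, bond orders sum to 2 (valence 2) → 0 H
Totals → C:5, H:3, F:3, O:1.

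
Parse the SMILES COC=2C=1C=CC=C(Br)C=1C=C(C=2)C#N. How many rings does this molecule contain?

2

In SMILES, each pair of matching ring-closure digits denotes one ring-closing bond; the number of such bonds equals the number of independent rings.
Ring-closure bonds here: 2.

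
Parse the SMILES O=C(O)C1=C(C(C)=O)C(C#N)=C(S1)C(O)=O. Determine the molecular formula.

Walk through each heavy atom and fill implicit hydrogens from standard valence (C 4, N 3, O 2, S 2, halogen 1):
  atom 1: O, bond orders sum to 2 (valence 2) → 0 H
  atom 2: C, bond orders sum to 4 (valence 4) → 0 H
  atom 3: O, bond orders sum to 1 (valence 2) → 1 H
  atom 4: C, bond orders sum to 4 (valence 4) → 0 H
  atom 5: C, bond orders sum to 4 (valence 4) → 0 H
  atom 6: C, bond orders sum to 4 (valence 4) → 0 H
  atom 7: C, bond orders sum to 1 (valence 4) → 3 H
  atom 8: O, bond orders sum to 2 (valence 2) → 0 H
  atom 9: C, bond orders sum to 4 (valence 4) → 0 H
  atom 10: C, bond orders sum to 4 (valence 4) → 0 H
  atom 11: N, bond orders sum to 3 (valence 3) → 0 H
  atom 12: C, bond orders sum to 4 (valence 4) → 0 H
  atom 13: S, bond orders sum to 2 (valence 2) → 0 H
  atom 14: C, bond orders sum to 4 (valence 4) → 0 H
  atom 15: O, bond orders sum to 1 (valence 2) → 1 H
  atom 16: O, bond orders sum to 2 (valence 2) → 0 H
Totals → C:9, H:5, N:1, O:5, S:1.
In Hill order: C9H5NO5S.

C9H5NO5S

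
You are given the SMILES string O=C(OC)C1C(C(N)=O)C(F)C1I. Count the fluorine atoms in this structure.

1

Scan the SMILES for F atoms (remember two-letter symbols like Cl and Br are single atoms).
Fluorine count: 1.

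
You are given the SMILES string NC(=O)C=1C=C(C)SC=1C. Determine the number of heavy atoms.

10

Every atom symbol written in the SMILES (organic subset) is one heavy atom; implicit H are not written.
Heavy atoms by element → C:7, N:1, O:1, S:1.
Total: 10.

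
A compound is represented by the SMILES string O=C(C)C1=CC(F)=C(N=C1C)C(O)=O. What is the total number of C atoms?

9

Count every carbon token in the SMILES (each C, including those in ring-closure positions and inside branches).
Carbon count: 9.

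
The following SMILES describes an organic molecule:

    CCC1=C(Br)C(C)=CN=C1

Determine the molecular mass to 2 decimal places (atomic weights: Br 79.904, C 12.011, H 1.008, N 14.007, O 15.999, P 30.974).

200.08 g/mol

First, the molecular formula is C8H10BrN (counting implicit H from valence).
  Br: 1 × 79.904 = 79.904
  C: 8 × 12.011 = 96.088
  H: 10 × 1.008 = 10.080
  N: 1 × 14.007 = 14.007
Sum: 1×79.904 + 8×12.011 + 10×1.008 + 1×14.007 = 200.079 → 200.08 g/mol.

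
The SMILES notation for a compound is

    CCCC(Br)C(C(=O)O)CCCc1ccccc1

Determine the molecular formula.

C15H21BrO2

Walk through each heavy atom and fill implicit hydrogens from standard valence (C 4, N 3, O 2, S 2, halogen 1); for lowercase aromatic atoms, an aromatic c carries 1 H when it has two neighbours and 0 H with three, and aromatic n carries 0 H:
  atom 1: C, bond orders sum to 1 (valence 4) → 3 H
  atom 2: C, bond orders sum to 2 (valence 4) → 2 H
  atom 3: C, bond orders sum to 2 (valence 4) → 2 H
  atom 4: C, bond orders sum to 3 (valence 4) → 1 H
  atom 5: Br (halogen, monovalent) → 0 H
  atom 6: C, bond orders sum to 3 (valence 4) → 1 H
  atom 7: C, bond orders sum to 4 (valence 4) → 0 H
  atom 8: O, bond orders sum to 2 (valence 2) → 0 H
  atom 9: O, bond orders sum to 1 (valence 2) → 1 H
  atom 10: C, bond orders sum to 2 (valence 4) → 2 H
  atom 11: C, bond orders sum to 2 (valence 4) → 2 H
  atom 12: C, bond orders sum to 2 (valence 4) → 2 H
  atom 13: aromatic c, 3 neighbours → 0 H
  atom 14: aromatic c, 2 neighbours → 1 H
  atom 15: aromatic c, 2 neighbours → 1 H
  atom 16: aromatic c, 2 neighbours → 1 H
  atom 17: aromatic c, 2 neighbours → 1 H
  atom 18: aromatic c, 2 neighbours → 1 H
Totals → C:15, H:21, Br:1, O:2.
In Hill order: C15H21BrO2.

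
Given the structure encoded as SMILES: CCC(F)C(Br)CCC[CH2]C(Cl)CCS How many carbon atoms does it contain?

11

Count every carbon token in the SMILES (each C, including those in ring-closure positions and inside branches).
Carbon count: 11.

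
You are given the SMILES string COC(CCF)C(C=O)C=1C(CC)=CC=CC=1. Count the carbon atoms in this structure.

14

Count every carbon token in the SMILES (each C, including those in ring-closure positions and inside branches).
Carbon count: 14.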